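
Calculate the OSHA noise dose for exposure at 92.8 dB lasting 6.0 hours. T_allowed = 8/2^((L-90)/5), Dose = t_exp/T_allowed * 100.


T_allowed = 8 / 2^((92.8 - 90)/5) = 5.42642 hr
Dose = 6.0 / 5.42642 * 100 = 110.57 %


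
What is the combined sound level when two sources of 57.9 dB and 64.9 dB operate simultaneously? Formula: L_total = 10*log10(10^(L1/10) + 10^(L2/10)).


10^(57.9/10) = 616595
10^(64.9/10) = 3.0903e+06
Sum = 616595 + 3.0903e+06 = 3.7069e+06
L_total = 10*log10(3.7069e+06) = 65.69 dB


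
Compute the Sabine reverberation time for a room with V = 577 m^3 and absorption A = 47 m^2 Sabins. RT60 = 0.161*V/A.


RT60 = 0.161 * 577 / 47 = 1.9765 s


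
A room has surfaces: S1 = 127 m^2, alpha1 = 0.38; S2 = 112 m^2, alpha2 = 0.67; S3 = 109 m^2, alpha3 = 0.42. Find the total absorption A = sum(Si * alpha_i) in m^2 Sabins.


127 * 0.38 = 48.26
112 * 0.67 = 75.04
109 * 0.42 = 45.78
A_total = 48.26 + 75.04 + 45.78 = 169.08 m^2


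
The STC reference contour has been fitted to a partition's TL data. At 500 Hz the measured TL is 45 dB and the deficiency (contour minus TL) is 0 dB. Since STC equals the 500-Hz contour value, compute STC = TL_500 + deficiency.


By ASTM E413, STC = value of the fitted reference contour at 500 Hz.
Contour value at 500 Hz = TL_500 + deficiency = 45 + 0 = 45
STC = 45


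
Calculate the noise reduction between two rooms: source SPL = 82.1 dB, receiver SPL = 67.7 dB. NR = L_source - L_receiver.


NR = L_source - L_receiver (difference between source and receiving room levels)
NR = 82.1 - 67.7 = 14.4 dB


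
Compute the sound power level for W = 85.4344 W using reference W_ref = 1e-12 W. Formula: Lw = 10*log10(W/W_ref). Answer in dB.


W / W_ref = 85.4344 / 1e-12 = 8.54344e+13
Lw = 10 * log10(8.54344e+13) = 139.32 dB


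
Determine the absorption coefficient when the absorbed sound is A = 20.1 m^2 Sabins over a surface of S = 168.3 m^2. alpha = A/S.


Absorption coefficient = absorbed power / incident power
alpha = A / S = 20.1 / 168.3 = 0.11943


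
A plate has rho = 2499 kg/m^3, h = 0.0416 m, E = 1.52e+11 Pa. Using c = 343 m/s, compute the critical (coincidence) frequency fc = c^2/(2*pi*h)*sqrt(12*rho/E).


12*rho/E = 12*2499/1.52e+11 = 1.97289e-07
sqrt(12*rho/E) = sqrt(1.97289e-07) = 0.000444172
c^2/(2*pi*h) = 343^2/(2*pi*0.0416) = 450106
fc = 450106 * 0.000444172 = 199.92 Hz


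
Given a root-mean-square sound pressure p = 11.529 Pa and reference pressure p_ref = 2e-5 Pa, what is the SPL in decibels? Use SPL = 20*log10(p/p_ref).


p / p_ref = 11.529 / 2e-5 = 576450
SPL = 20 * log10(576450) = 115.22 dB


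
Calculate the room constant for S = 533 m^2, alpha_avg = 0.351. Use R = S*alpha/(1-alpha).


R = 533 * 0.351 / (1 - 0.351) = 288.26 m^2


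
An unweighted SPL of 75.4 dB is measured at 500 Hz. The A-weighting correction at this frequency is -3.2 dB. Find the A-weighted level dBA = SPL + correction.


A-weighting table: 500 Hz -> -3.2 dB correction
SPL_A = SPL + correction = 75.4 + (-3.2) = 72.2 dBA


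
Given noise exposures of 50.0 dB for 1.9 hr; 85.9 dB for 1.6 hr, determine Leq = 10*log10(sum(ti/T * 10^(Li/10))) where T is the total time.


T_total = 1.9 + 1.6 = 3.5 hr
(1.9/3.5) * 10^(50.0/10) = 54285.7
(1.6/3.5) * 10^(85.9/10) = 1.77849e+08
Sum = 54285.7 + 1.77849e+08 = 1.77903e+08
Leq = 10*log10(1.77903e+08) = 82.502 dB


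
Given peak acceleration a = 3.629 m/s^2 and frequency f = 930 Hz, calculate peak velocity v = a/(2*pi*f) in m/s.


omega = 2*pi*f = 2*pi*930 = 5843.36 rad/s
v = a / omega = 3.629 / 5843.36 = 0.00062105 m/s


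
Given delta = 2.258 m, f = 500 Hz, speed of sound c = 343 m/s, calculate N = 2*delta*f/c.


N = 2*delta*f/c = 2*delta/lambda, where lambda = c/f
lambda = 343 / 500 = 0.686 m
N = 2 * 2.258 / 0.686 = 6.5831


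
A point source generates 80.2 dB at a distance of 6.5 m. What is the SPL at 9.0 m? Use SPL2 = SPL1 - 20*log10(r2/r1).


r2/r1 = 9.0/6.5 = 1.38462
Correction = 20*log10(1.38462) = 2.82661 dB
SPL2 = 80.2 - 2.82661 = 77.373 dB


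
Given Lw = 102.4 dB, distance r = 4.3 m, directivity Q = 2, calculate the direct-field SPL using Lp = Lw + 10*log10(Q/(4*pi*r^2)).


4*pi*r^2 = 4*pi*4.3^2 = 232.352 m^2
Q / (4*pi*r^2) = 2 / 232.352 = 0.00860763
Lp = 102.4 + 10*log10(0.00860763) = 81.749 dB


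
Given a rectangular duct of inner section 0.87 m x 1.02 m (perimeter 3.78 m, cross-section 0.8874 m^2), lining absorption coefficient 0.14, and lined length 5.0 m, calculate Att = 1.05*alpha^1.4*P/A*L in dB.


alpha^1.4 = 0.14^1.4 = 0.0637645
Attenuation rate = 1.05 * alpha^1.4 * P / A
= 1.05 * 0.0637645 * 3.78 / 0.8874 = 0.285194 dB/m
Total Att = 0.285194 * 5.0 = 1.426 dB


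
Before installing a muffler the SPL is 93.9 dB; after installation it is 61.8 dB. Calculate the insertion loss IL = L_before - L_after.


Insertion loss = SPL without muffler - SPL with muffler
IL = 93.9 - 61.8 = 32.1 dB


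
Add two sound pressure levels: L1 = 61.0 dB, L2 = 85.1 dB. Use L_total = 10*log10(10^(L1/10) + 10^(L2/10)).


10^(61.0/10) = 1.25893e+06
10^(85.1/10) = 3.23594e+08
Sum = 1.25893e+06 + 3.23594e+08 = 3.24853e+08
L_total = 10*log10(3.24853e+08) = 85.117 dB


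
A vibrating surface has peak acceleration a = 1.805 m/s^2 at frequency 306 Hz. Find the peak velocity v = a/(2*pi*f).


omega = 2*pi*f = 2*pi*306 = 1922.65 rad/s
v = a / omega = 1.805 / 1922.65 = 0.00093881 m/s


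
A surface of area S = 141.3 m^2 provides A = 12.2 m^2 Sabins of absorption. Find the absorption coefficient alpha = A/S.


Absorption coefficient = absorbed power / incident power
alpha = A / S = 12.2 / 141.3 = 0.086341


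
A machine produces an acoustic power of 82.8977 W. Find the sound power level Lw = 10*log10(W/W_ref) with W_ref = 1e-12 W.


W / W_ref = 82.8977 / 1e-12 = 8.28977e+13
Lw = 10 * log10(8.28977e+13) = 139.19 dB


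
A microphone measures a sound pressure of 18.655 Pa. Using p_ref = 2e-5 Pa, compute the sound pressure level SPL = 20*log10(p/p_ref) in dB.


p / p_ref = 18.655 / 2e-5 = 932750
SPL = 20 * log10(932750) = 119.4 dB


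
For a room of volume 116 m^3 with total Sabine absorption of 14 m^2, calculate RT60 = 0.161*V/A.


RT60 = 0.161 * 116 / 14 = 1.334 s


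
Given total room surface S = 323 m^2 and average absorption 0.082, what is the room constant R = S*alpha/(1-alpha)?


R = 323 * 0.082 / (1 - 0.082) = 28.852 m^2


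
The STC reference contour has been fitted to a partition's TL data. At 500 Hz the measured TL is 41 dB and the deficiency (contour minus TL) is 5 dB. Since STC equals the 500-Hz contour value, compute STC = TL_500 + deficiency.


By ASTM E413, STC = value of the fitted reference contour at 500 Hz.
Contour value at 500 Hz = TL_500 + deficiency = 41 + 5 = 46
STC = 46


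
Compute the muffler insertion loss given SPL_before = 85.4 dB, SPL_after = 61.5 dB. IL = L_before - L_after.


Insertion loss = SPL without muffler - SPL with muffler
IL = 85.4 - 61.5 = 23.9 dB


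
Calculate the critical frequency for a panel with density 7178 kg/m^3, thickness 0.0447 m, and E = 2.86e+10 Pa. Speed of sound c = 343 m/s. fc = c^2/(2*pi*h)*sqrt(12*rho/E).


12*rho/E = 12*7178/2.86e+10 = 3.01175e-06
sqrt(12*rho/E) = sqrt(3.01175e-06) = 0.00173544
c^2/(2*pi*h) = 343^2/(2*pi*0.0447) = 418891
fc = 418891 * 0.00173544 = 726.96 Hz


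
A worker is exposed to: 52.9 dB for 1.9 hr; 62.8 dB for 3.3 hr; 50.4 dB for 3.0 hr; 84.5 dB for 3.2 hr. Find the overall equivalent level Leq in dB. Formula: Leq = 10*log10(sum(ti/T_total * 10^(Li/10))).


T_total = 1.9 + 3.3 + 3.0 + 3.2 = 11.4 hr
(1.9/11.4) * 10^(52.9/10) = 32497.4
(3.3/11.4) * 10^(62.8/10) = 551581
(3.0/11.4) * 10^(50.4/10) = 28854.7
(3.2/11.4) * 10^(84.5/10) = 7.91125e+07
Sum = 32497.4 + 551581 + 28854.7 + 7.91125e+07 = 7.97254e+07
Leq = 10*log10(7.97254e+07) = 79.016 dB


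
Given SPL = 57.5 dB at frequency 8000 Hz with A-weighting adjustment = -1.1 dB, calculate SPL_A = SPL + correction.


A-weighting table: 8000 Hz -> -1.1 dB correction
SPL_A = SPL + correction = 57.5 + (-1.1) = 56.4 dBA


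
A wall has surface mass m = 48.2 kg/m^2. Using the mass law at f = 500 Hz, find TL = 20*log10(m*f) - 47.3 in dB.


m * f = 48.2 * 500 = 24100
20*log10(24100) = 87.6403 dB
TL = 87.6403 - 47.3 = 40.34 dB


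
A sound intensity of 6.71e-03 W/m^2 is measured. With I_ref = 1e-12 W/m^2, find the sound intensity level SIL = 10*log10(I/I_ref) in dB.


I / I_ref = 6.71e-03 / 1e-12 = 6.71e+09
SIL = 10 * log10(6.71e+09) = 98.267 dB


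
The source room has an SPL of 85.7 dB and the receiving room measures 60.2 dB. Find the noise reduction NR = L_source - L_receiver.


NR = L_source - L_receiver (difference between source and receiving room levels)
NR = 85.7 - 60.2 = 25.5 dB


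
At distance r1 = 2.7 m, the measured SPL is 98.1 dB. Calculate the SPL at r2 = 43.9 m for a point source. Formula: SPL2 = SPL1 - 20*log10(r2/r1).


r2/r1 = 43.9/2.7 = 16.2593
Correction = 20*log10(16.2593) = 24.222 dB
SPL2 = 98.1 - 24.222 = 73.878 dB


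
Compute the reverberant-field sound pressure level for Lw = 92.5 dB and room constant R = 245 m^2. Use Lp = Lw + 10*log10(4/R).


4/R = 4/245 = 0.0163265
Lp = 92.5 + 10*log10(0.0163265) = 74.629 dB


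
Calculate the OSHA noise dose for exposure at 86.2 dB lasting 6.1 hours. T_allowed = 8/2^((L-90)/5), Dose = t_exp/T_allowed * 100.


T_allowed = 8 / 2^((86.2 - 90)/5) = 13.5479 hr
Dose = 6.1 / 13.5479 * 100 = 45.025 %


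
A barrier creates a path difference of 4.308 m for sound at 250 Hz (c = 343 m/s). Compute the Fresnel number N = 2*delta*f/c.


N = 2*delta*f/c = 2*delta/lambda, where lambda = c/f
lambda = 343 / 250 = 1.372 m
N = 2 * 4.308 / 1.372 = 6.2799


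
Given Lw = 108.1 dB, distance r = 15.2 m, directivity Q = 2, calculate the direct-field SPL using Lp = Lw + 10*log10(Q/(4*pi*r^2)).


4*pi*r^2 = 4*pi*15.2^2 = 2903.33 m^2
Q / (4*pi*r^2) = 2 / 2903.33 = 0.000688864
Lp = 108.1 + 10*log10(0.000688864) = 76.481 dB


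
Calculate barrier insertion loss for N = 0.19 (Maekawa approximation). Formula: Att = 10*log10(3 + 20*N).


3 + 20*N = 3 + 20*0.19 = 6.8
Att = 10*log10(6.8) = 8.3251 dB


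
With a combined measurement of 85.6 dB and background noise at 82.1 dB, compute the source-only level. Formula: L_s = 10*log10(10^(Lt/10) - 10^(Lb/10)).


10^(85.6/10) = 3.63078e+08
10^(82.1/10) = 1.62181e+08
Difference = 3.63078e+08 - 1.62181e+08 = 2.00897e+08
L_source = 10*log10(2.00897e+08) = 83.03 dB


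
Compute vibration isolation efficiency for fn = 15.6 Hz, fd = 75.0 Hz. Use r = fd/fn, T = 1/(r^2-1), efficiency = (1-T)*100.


r = 75.0 / 15.6 = 4.80769
r^2 - 1 = 4.80769^2 - 1 = 22.1139
T = 1/22.1139 = 0.0452204
Efficiency = (1 - 0.0452204)*100 = 95.478 %


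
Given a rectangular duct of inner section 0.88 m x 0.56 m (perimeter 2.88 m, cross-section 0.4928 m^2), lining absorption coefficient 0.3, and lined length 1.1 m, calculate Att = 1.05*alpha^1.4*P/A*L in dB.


alpha^1.4 = 0.3^1.4 = 0.18534
Attenuation rate = 1.05 * alpha^1.4 * P / A
= 1.05 * 0.18534 * 2.88 / 0.4928 = 1.13731 dB/m
Total Att = 1.13731 * 1.1 = 1.251 dB


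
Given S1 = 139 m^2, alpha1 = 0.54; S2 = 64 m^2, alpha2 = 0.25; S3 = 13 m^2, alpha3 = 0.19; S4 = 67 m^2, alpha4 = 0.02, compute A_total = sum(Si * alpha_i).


139 * 0.54 = 75.06
64 * 0.25 = 16
13 * 0.19 = 2.47
67 * 0.02 = 1.34
A_total = 75.06 + 16 + 2.47 + 1.34 = 94.87 m^2


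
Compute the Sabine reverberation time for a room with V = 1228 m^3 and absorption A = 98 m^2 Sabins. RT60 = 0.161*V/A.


RT60 = 0.161 * 1228 / 98 = 2.0174 s


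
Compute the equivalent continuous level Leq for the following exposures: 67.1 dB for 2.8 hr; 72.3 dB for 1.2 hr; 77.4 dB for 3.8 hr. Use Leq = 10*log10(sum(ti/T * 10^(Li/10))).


T_total = 2.8 + 1.2 + 3.8 = 7.8 hr
(2.8/7.8) * 10^(67.1/10) = 1.84104e+06
(1.2/7.8) * 10^(72.3/10) = 2.61268e+06
(3.8/7.8) * 10^(77.4/10) = 2.67725e+07
Sum = 1.84104e+06 + 2.61268e+06 + 2.67725e+07 = 3.12262e+07
Leq = 10*log10(3.12262e+07) = 74.945 dB


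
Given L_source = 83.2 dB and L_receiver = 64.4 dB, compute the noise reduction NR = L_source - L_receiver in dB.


NR = L_source - L_receiver (difference between source and receiving room levels)
NR = 83.2 - 64.4 = 18.8 dB


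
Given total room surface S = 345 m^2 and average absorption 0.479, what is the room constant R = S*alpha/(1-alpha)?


R = 345 * 0.479 / (1 - 0.479) = 317.19 m^2


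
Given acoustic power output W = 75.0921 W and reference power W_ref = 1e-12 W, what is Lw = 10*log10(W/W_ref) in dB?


W / W_ref = 75.0921 / 1e-12 = 7.50921e+13
Lw = 10 * log10(7.50921e+13) = 138.76 dB


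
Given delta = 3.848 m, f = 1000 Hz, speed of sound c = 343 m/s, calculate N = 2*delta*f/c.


N = 2*delta*f/c = 2*delta/lambda, where lambda = c/f
lambda = 343 / 1000 = 0.343 m
N = 2 * 3.848 / 0.343 = 22.437


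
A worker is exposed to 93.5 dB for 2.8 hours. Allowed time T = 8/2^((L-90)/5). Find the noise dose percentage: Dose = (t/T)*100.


T_allowed = 8 / 2^((93.5 - 90)/5) = 4.92458 hr
Dose = 2.8 / 4.92458 * 100 = 56.858 %


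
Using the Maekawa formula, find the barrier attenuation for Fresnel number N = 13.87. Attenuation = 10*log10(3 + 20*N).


3 + 20*N = 3 + 20*13.87 = 280.4
Att = 10*log10(280.4) = 24.478 dB


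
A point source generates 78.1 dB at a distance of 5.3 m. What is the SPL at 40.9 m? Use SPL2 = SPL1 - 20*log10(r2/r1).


r2/r1 = 40.9/5.3 = 7.71698
Correction = 20*log10(7.71698) = 17.7489 dB
SPL2 = 78.1 - 17.7489 = 60.351 dB


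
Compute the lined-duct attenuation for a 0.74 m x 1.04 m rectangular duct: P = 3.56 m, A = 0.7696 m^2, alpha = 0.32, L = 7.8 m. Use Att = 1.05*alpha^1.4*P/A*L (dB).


alpha^1.4 = 0.32^1.4 = 0.202866
Attenuation rate = 1.05 * alpha^1.4 * P / A
= 1.05 * 0.202866 * 3.56 / 0.7696 = 0.985334 dB/m
Total Att = 0.985334 * 7.8 = 7.6856 dB


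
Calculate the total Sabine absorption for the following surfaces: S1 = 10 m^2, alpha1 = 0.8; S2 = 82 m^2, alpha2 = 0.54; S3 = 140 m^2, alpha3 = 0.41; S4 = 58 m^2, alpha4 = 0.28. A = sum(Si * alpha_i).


10 * 0.8 = 8
82 * 0.54 = 44.28
140 * 0.41 = 57.4
58 * 0.28 = 16.24
A_total = 8 + 44.28 + 57.4 + 16.24 = 125.92 m^2


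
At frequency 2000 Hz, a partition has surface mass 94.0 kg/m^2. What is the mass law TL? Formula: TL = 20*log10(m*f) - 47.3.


m * f = 94.0 * 2000 = 188000
20*log10(188000) = 105.483 dB
TL = 105.483 - 47.3 = 58.183 dB


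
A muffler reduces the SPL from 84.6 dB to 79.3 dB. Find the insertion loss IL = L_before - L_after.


Insertion loss = SPL without muffler - SPL with muffler
IL = 84.6 - 79.3 = 5.3 dB


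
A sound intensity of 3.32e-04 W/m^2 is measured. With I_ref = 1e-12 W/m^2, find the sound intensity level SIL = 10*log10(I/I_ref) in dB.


I / I_ref = 3.32e-04 / 1e-12 = 3.32e+08
SIL = 10 * log10(3.32e+08) = 85.211 dB


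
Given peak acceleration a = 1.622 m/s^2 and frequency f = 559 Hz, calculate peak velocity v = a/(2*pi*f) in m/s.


omega = 2*pi*f = 2*pi*559 = 3512.3 rad/s
v = a / omega = 1.622 / 3512.3 = 0.00046181 m/s


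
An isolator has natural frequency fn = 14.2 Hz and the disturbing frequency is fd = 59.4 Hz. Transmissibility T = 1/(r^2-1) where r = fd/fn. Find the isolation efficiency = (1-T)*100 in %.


r = 59.4 / 14.2 = 4.1831
r^2 - 1 = 4.1831^2 - 1 = 16.4983
T = 1/16.4983 = 0.0606123
Efficiency = (1 - 0.0606123)*100 = 93.939 %


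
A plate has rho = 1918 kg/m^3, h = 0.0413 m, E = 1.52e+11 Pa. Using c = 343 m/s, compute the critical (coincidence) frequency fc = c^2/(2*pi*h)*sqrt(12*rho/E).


12*rho/E = 12*1918/1.52e+11 = 1.51421e-07
sqrt(12*rho/E) = sqrt(1.51421e-07) = 0.000389129
c^2/(2*pi*h) = 343^2/(2*pi*0.0413) = 453376
fc = 453376 * 0.000389129 = 176.42 Hz


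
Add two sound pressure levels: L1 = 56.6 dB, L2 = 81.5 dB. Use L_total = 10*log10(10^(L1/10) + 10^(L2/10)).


10^(56.6/10) = 457088
10^(81.5/10) = 1.41254e+08
Sum = 457088 + 1.41254e+08 = 1.41711e+08
L_total = 10*log10(1.41711e+08) = 81.514 dB


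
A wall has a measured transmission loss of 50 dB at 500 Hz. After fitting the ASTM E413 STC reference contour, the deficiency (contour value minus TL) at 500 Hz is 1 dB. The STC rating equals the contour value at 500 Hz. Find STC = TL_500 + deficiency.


By ASTM E413, STC = value of the fitted reference contour at 500 Hz.
Contour value at 500 Hz = TL_500 + deficiency = 50 + 1 = 51
STC = 51


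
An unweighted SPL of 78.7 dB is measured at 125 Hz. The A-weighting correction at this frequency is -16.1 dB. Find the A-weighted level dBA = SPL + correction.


A-weighting table: 125 Hz -> -16.1 dB correction
SPL_A = SPL + correction = 78.7 + (-16.1) = 62.6 dBA


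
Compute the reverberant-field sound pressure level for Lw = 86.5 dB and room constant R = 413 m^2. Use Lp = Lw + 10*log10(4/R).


4/R = 4/413 = 0.00968523
Lp = 86.5 + 10*log10(0.00968523) = 66.361 dB


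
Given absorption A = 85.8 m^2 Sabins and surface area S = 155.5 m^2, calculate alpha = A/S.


Absorption coefficient = absorbed power / incident power
alpha = A / S = 85.8 / 155.5 = 0.55177


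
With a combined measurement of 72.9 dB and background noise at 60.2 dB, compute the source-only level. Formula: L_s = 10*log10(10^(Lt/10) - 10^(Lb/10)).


10^(72.9/10) = 1.94984e+07
10^(60.2/10) = 1.04713e+06
Difference = 1.94984e+07 - 1.04713e+06 = 1.84513e+07
L_source = 10*log10(1.84513e+07) = 72.66 dB


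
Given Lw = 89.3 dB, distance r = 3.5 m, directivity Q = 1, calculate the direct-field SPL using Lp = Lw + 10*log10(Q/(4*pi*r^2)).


4*pi*r^2 = 4*pi*3.5^2 = 153.938 m^2
Q / (4*pi*r^2) = 1 / 153.938 = 0.00649612
Lp = 89.3 + 10*log10(0.00649612) = 67.427 dB


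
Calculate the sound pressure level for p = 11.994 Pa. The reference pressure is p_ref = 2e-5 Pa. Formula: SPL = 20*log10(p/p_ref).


p / p_ref = 11.994 / 2e-5 = 599700
SPL = 20 * log10(599700) = 115.56 dB


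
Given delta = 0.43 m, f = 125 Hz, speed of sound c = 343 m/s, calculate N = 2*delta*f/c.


N = 2*delta*f/c = 2*delta/lambda, where lambda = c/f
lambda = 343 / 125 = 2.744 m
N = 2 * 0.43 / 2.744 = 0.31341


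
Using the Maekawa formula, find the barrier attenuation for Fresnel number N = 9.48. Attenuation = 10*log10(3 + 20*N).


3 + 20*N = 3 + 20*9.48 = 192.6
Att = 10*log10(192.6) = 22.847 dB


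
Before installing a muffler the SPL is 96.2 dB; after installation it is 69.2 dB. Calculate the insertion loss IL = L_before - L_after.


Insertion loss = SPL without muffler - SPL with muffler
IL = 96.2 - 69.2 = 27 dB


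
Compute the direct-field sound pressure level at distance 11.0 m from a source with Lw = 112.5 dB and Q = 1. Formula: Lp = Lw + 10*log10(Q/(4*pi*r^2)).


4*pi*r^2 = 4*pi*11.0^2 = 1520.53 m^2
Q / (4*pi*r^2) = 1 / 1520.53 = 0.000657665
Lp = 112.5 + 10*log10(0.000657665) = 80.68 dB


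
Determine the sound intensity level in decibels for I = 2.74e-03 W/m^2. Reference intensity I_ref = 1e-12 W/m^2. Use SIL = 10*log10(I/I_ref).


I / I_ref = 2.74e-03 / 1e-12 = 2.74e+09
SIL = 10 * log10(2.74e+09) = 94.378 dB


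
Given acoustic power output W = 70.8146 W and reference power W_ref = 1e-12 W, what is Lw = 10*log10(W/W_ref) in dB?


W / W_ref = 70.8146 / 1e-12 = 7.08146e+13
Lw = 10 * log10(7.08146e+13) = 138.5 dB


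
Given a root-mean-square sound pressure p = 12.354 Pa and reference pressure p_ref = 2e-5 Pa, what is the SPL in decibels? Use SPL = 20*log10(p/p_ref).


p / p_ref = 12.354 / 2e-5 = 617700
SPL = 20 * log10(617700) = 115.82 dB


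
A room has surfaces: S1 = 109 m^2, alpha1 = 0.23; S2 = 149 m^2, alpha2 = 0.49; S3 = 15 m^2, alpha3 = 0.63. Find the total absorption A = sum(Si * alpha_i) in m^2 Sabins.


109 * 0.23 = 25.07
149 * 0.49 = 73.01
15 * 0.63 = 9.45
A_total = 25.07 + 73.01 + 9.45 = 107.53 m^2


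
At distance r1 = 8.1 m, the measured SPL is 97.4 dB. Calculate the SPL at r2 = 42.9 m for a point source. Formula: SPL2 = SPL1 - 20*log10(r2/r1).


r2/r1 = 42.9/8.1 = 5.2963
Correction = 20*log10(5.2963) = 14.4795 dB
SPL2 = 97.4 - 14.4795 = 82.921 dB


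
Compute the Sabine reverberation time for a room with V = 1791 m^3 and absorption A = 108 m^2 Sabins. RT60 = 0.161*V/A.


RT60 = 0.161 * 1791 / 108 = 2.6699 s


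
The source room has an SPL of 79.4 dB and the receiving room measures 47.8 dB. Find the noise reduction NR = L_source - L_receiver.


NR = L_source - L_receiver (difference between source and receiving room levels)
NR = 79.4 - 47.8 = 31.6 dB


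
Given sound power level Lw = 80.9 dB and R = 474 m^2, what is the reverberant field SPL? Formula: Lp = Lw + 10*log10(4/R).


4/R = 4/474 = 0.00843882
Lp = 80.9 + 10*log10(0.00843882) = 60.163 dB


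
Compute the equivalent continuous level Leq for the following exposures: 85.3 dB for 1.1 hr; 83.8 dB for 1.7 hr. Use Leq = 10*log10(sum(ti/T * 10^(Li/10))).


T_total = 1.1 + 1.7 = 2.8 hr
(1.1/2.8) * 10^(85.3/10) = 1.33117e+08
(1.7/2.8) * 10^(83.8/10) = 1.45643e+08
Sum = 1.33117e+08 + 1.45643e+08 = 2.7876e+08
Leq = 10*log10(2.7876e+08) = 84.452 dB


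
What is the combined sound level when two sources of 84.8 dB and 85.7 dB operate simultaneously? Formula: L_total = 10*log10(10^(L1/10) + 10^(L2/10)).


10^(84.8/10) = 3.01995e+08
10^(85.7/10) = 3.71535e+08
Sum = 3.01995e+08 + 3.71535e+08 = 6.7353e+08
L_total = 10*log10(6.7353e+08) = 88.284 dB


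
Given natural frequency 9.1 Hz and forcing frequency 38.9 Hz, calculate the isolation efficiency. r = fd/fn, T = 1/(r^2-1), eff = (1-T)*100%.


r = 38.9 / 9.1 = 4.27473
r^2 - 1 = 4.27473^2 - 1 = 17.2733
T = 1/17.2733 = 0.0578928
Efficiency = (1 - 0.0578928)*100 = 94.211 %


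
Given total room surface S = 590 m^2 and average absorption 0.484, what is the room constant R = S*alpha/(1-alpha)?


R = 590 * 0.484 / (1 - 0.484) = 553.41 m^2


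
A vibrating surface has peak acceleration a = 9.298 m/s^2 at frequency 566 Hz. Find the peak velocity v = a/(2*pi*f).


omega = 2*pi*f = 2*pi*566 = 3556.28 rad/s
v = a / omega = 9.298 / 3556.28 = 0.0026145 m/s


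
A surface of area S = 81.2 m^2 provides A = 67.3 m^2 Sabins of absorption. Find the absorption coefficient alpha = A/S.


Absorption coefficient = absorbed power / incident power
alpha = A / S = 67.3 / 81.2 = 0.82882


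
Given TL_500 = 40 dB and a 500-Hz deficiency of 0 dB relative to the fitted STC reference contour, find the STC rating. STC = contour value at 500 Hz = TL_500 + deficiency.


By ASTM E413, STC = value of the fitted reference contour at 500 Hz.
Contour value at 500 Hz = TL_500 + deficiency = 40 + 0 = 40
STC = 40


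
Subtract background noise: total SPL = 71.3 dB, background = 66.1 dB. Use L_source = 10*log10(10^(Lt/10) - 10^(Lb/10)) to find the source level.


10^(71.3/10) = 1.34896e+07
10^(66.1/10) = 4.0738e+06
Difference = 1.34896e+07 - 4.0738e+06 = 9.4158e+06
L_source = 10*log10(9.4158e+06) = 69.739 dB


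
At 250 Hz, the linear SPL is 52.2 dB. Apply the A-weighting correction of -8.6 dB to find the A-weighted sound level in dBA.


A-weighting table: 250 Hz -> -8.6 dB correction
SPL_A = SPL + correction = 52.2 + (-8.6) = 43.6 dBA


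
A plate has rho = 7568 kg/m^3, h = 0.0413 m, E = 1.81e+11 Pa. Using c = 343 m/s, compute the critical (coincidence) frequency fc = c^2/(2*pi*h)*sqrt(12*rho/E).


12*rho/E = 12*7568/1.81e+11 = 5.01746e-07
sqrt(12*rho/E) = sqrt(5.01746e-07) = 0.00070834
c^2/(2*pi*h) = 343^2/(2*pi*0.0413) = 453376
fc = 453376 * 0.00070834 = 321.14 Hz


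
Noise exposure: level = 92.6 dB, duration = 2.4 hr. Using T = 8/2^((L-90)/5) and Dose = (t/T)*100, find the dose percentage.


T_allowed = 8 / 2^((92.6 - 90)/5) = 5.57897 hr
Dose = 2.4 / 5.57897 * 100 = 43.019 %


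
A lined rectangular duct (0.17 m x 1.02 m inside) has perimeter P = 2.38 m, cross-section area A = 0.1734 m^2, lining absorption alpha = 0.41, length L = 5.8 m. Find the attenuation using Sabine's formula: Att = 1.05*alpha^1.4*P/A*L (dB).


alpha^1.4 = 0.41^1.4 = 0.28701
Attenuation rate = 1.05 * alpha^1.4 * P / A
= 1.05 * 0.28701 * 2.38 / 0.1734 = 4.13632 dB/m
Total Att = 4.13632 * 5.8 = 23.991 dB


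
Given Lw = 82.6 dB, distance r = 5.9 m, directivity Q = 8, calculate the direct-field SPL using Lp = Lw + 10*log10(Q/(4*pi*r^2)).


4*pi*r^2 = 4*pi*5.9^2 = 437.435 m^2
Q / (4*pi*r^2) = 8 / 437.435 = 0.0182884
Lp = 82.6 + 10*log10(0.0182884) = 65.222 dB


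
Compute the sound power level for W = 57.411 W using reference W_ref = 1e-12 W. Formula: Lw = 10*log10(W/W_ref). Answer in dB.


W / W_ref = 57.411 / 1e-12 = 5.7411e+13
Lw = 10 * log10(5.7411e+13) = 137.59 dB


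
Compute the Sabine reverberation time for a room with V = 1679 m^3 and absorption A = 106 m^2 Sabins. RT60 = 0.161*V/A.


RT60 = 0.161 * 1679 / 106 = 2.5502 s


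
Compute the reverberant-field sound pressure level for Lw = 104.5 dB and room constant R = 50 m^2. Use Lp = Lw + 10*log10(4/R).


4/R = 4/50 = 0.08
Lp = 104.5 + 10*log10(0.08) = 93.531 dB


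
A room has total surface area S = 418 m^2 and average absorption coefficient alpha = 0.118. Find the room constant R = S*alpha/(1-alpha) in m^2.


R = 418 * 0.118 / (1 - 0.118) = 55.923 m^2


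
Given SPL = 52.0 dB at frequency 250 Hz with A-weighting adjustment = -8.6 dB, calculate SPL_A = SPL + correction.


A-weighting table: 250 Hz -> -8.6 dB correction
SPL_A = SPL + correction = 52.0 + (-8.6) = 43.4 dBA


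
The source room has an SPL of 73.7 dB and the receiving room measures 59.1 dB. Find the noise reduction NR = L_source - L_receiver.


NR = L_source - L_receiver (difference between source and receiving room levels)
NR = 73.7 - 59.1 = 14.6 dB


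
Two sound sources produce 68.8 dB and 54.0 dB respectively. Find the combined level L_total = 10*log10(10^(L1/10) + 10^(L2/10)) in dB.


10^(68.8/10) = 7.58578e+06
10^(54.0/10) = 251189
Sum = 7.58578e+06 + 251189 = 7.83697e+06
L_total = 10*log10(7.83697e+06) = 68.941 dB


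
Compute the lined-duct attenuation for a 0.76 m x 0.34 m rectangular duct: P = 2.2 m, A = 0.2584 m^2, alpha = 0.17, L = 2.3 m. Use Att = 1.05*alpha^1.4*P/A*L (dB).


alpha^1.4 = 0.17^1.4 = 0.0836813
Attenuation rate = 1.05 * alpha^1.4 * P / A
= 1.05 * 0.0836813 * 2.2 / 0.2584 = 0.74808 dB/m
Total Att = 0.74808 * 2.3 = 1.7206 dB


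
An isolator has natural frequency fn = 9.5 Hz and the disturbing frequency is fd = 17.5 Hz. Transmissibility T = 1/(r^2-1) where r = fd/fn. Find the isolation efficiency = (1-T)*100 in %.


r = 17.5 / 9.5 = 1.84211
r^2 - 1 = 1.84211^2 - 1 = 2.39337
T = 1/2.39337 = 0.417821
Efficiency = (1 - 0.417821)*100 = 58.218 %


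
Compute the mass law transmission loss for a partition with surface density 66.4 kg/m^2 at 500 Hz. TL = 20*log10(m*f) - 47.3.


m * f = 66.4 * 500 = 33200
20*log10(33200) = 90.4228 dB
TL = 90.4228 - 47.3 = 43.123 dB


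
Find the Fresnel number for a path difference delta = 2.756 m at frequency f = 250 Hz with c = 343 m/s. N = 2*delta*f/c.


N = 2*delta*f/c = 2*delta/lambda, where lambda = c/f
lambda = 343 / 250 = 1.372 m
N = 2 * 2.756 / 1.372 = 4.0175


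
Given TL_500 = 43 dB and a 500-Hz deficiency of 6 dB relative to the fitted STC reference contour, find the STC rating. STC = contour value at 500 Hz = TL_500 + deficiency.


By ASTM E413, STC = value of the fitted reference contour at 500 Hz.
Contour value at 500 Hz = TL_500 + deficiency = 43 + 6 = 49
STC = 49


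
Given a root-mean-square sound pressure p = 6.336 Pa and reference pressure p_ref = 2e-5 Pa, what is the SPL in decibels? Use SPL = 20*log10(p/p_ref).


p / p_ref = 6.336 / 2e-5 = 316800
SPL = 20 * log10(316800) = 110.02 dB


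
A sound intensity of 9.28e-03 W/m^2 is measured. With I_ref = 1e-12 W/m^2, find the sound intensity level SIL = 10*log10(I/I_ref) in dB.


I / I_ref = 9.28e-03 / 1e-12 = 9.28e+09
SIL = 10 * log10(9.28e+09) = 99.675 dB


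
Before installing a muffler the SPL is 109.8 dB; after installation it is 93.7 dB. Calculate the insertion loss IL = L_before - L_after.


Insertion loss = SPL without muffler - SPL with muffler
IL = 109.8 - 93.7 = 16.1 dB


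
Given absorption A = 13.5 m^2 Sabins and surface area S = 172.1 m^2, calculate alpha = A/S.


Absorption coefficient = absorbed power / incident power
alpha = A / S = 13.5 / 172.1 = 0.078443


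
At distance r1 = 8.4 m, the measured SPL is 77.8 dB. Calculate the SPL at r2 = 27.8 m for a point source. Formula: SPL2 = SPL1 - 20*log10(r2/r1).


r2/r1 = 27.8/8.4 = 3.30952
Correction = 20*log10(3.30952) = 10.3953 dB
SPL2 = 77.8 - 10.3953 = 67.405 dB


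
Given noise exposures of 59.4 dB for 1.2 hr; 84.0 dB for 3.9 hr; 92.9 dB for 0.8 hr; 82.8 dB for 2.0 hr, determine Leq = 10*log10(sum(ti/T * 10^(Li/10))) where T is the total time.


T_total = 1.2 + 3.9 + 0.8 + 2.0 = 7.9 hr
(1.2/7.9) * 10^(59.4/10) = 132298
(3.9/7.9) * 10^(84.0/10) = 1.24005e+08
(0.8/7.9) * 10^(92.9/10) = 1.97453e+08
(2.0/7.9) * 10^(82.8/10) = 4.82395e+07
Sum = 132298 + 1.24005e+08 + 1.97453e+08 + 4.82395e+07 = 3.6983e+08
Leq = 10*log10(3.6983e+08) = 85.68 dB


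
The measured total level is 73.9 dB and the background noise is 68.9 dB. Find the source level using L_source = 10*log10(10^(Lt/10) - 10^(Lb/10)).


10^(73.9/10) = 2.45471e+07
10^(68.9/10) = 7.76247e+06
Difference = 2.45471e+07 - 7.76247e+06 = 1.67846e+07
L_source = 10*log10(1.67846e+07) = 72.249 dB


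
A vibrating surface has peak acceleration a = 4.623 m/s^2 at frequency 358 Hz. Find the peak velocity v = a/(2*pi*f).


omega = 2*pi*f = 2*pi*358 = 2249.38 rad/s
v = a / omega = 4.623 / 2249.38 = 0.0020552 m/s


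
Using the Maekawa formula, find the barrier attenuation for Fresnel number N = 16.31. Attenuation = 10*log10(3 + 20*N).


3 + 20*N = 3 + 20*16.31 = 329.2
Att = 10*log10(329.2) = 25.175 dB


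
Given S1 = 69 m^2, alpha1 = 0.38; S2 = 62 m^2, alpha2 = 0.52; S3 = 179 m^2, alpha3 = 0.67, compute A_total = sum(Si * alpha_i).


69 * 0.38 = 26.22
62 * 0.52 = 32.24
179 * 0.67 = 119.93
A_total = 26.22 + 32.24 + 119.93 = 178.39 m^2


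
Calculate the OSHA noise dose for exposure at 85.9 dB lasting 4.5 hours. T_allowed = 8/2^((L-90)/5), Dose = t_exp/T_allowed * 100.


T_allowed = 8 / 2^((85.9 - 90)/5) = 14.1232 hr
Dose = 4.5 / 14.1232 * 100 = 31.862 %


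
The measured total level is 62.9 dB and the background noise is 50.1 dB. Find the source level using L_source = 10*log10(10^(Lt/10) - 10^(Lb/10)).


10^(62.9/10) = 1.94984e+06
10^(50.1/10) = 102329
Difference = 1.94984e+06 - 102329 = 1.84751e+06
L_source = 10*log10(1.84751e+06) = 62.666 dB


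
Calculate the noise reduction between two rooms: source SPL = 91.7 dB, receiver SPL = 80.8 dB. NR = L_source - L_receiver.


NR = L_source - L_receiver (difference between source and receiving room levels)
NR = 91.7 - 80.8 = 10.9 dB


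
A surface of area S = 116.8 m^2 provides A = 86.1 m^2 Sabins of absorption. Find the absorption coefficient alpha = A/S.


Absorption coefficient = absorbed power / incident power
alpha = A / S = 86.1 / 116.8 = 0.73716


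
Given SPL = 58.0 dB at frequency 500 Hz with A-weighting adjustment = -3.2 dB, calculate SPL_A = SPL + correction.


A-weighting table: 500 Hz -> -3.2 dB correction
SPL_A = SPL + correction = 58.0 + (-3.2) = 54.8 dBA


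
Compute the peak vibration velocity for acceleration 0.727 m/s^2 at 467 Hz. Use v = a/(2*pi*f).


omega = 2*pi*f = 2*pi*467 = 2934.25 rad/s
v = a / omega = 0.727 / 2934.25 = 0.00024776 m/s


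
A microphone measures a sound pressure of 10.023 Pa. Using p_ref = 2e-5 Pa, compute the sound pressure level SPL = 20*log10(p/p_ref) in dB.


p / p_ref = 10.023 / 2e-5 = 501150
SPL = 20 * log10(501150) = 114 dB


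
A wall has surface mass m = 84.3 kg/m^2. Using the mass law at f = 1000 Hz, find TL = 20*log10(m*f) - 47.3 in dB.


m * f = 84.3 * 1000 = 84300
20*log10(84300) = 98.5166 dB
TL = 98.5166 - 47.3 = 51.217 dB


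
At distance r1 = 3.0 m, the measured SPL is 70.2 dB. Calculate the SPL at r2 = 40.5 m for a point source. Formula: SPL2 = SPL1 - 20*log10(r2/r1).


r2/r1 = 40.5/3.0 = 13.5
Correction = 20*log10(13.5) = 22.6067 dB
SPL2 = 70.2 - 22.6067 = 47.593 dB


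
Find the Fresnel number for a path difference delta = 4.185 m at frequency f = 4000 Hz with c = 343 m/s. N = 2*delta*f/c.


N = 2*delta*f/c = 2*delta/lambda, where lambda = c/f
lambda = 343 / 4000 = 0.08575 m
N = 2 * 4.185 / 0.08575 = 97.609


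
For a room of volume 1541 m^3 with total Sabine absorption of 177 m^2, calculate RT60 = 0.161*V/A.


RT60 = 0.161 * 1541 / 177 = 1.4017 s


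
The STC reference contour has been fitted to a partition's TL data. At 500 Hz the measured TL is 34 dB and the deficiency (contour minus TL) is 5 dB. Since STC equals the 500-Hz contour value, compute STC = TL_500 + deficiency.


By ASTM E413, STC = value of the fitted reference contour at 500 Hz.
Contour value at 500 Hz = TL_500 + deficiency = 34 + 5 = 39
STC = 39


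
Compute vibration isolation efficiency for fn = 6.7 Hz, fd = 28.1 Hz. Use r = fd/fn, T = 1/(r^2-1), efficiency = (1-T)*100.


r = 28.1 / 6.7 = 4.19403
r^2 - 1 = 4.19403^2 - 1 = 16.5899
T = 1/16.5899 = 0.0602776
Efficiency = (1 - 0.0602776)*100 = 93.972 %


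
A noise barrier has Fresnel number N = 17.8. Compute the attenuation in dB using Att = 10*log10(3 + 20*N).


3 + 20*N = 3 + 20*17.8 = 359
Att = 10*log10(359) = 25.551 dB


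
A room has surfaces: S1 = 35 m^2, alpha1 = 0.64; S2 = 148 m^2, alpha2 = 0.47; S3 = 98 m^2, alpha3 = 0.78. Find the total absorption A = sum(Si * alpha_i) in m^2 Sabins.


35 * 0.64 = 22.4
148 * 0.47 = 69.56
98 * 0.78 = 76.44
A_total = 22.4 + 69.56 + 76.44 = 168.4 m^2


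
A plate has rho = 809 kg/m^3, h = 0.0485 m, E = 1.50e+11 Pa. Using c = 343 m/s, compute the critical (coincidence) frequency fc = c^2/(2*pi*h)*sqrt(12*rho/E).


12*rho/E = 12*809/1.50e+11 = 6.472e-08
sqrt(12*rho/E) = sqrt(6.472e-08) = 0.000254401
c^2/(2*pi*h) = 343^2/(2*pi*0.0485) = 386071
fc = 386071 * 0.000254401 = 98.217 Hz


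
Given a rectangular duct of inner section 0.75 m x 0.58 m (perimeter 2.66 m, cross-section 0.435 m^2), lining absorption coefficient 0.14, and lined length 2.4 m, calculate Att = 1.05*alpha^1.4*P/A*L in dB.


alpha^1.4 = 0.14^1.4 = 0.0637645
Attenuation rate = 1.05 * alpha^1.4 * P / A
= 1.05 * 0.0637645 * 2.66 / 0.435 = 0.409412 dB/m
Total Att = 0.409412 * 2.4 = 0.98259 dB


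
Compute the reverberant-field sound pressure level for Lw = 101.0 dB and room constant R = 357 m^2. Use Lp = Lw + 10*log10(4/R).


4/R = 4/357 = 0.0112045
Lp = 101.0 + 10*log10(0.0112045) = 81.494 dB


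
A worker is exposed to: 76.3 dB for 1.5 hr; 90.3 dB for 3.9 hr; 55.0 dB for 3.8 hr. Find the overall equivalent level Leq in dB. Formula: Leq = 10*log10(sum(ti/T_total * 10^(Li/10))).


T_total = 1.5 + 3.9 + 3.8 = 9.2 hr
(1.5/9.2) * 10^(76.3/10) = 6.9551e+06
(3.9/9.2) * 10^(90.3/10) = 4.54231e+08
(3.8/9.2) * 10^(55.0/10) = 130616
Sum = 6.9551e+06 + 4.54231e+08 + 130616 = 4.61317e+08
Leq = 10*log10(4.61317e+08) = 86.64 dB


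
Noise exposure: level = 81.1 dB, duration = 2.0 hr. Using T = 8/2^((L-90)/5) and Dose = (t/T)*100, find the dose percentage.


T_allowed = 8 / 2^((81.1 - 90)/5) = 27.4741 hr
Dose = 2.0 / 27.4741 * 100 = 7.2796 %


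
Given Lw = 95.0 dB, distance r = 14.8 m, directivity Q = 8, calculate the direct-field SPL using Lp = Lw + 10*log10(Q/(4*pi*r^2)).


4*pi*r^2 = 4*pi*14.8^2 = 2752.54 m^2
Q / (4*pi*r^2) = 8 / 2752.54 = 0.00290641
Lp = 95.0 + 10*log10(0.00290641) = 69.634 dB


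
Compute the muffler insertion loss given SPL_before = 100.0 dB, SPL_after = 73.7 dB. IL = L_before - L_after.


Insertion loss = SPL without muffler - SPL with muffler
IL = 100.0 - 73.7 = 26.3 dB


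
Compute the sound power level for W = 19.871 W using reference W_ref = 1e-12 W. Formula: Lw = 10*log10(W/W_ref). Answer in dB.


W / W_ref = 19.871 / 1e-12 = 1.9871e+13
Lw = 10 * log10(1.9871e+13) = 132.98 dB


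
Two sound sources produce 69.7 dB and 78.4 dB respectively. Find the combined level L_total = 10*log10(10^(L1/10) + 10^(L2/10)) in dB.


10^(69.7/10) = 9.33254e+06
10^(78.4/10) = 6.91831e+07
Sum = 9.33254e+06 + 6.91831e+07 = 7.85156e+07
L_total = 10*log10(7.85156e+07) = 78.95 dB


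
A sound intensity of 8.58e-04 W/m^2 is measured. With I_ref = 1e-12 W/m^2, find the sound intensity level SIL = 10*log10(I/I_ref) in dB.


I / I_ref = 8.58e-04 / 1e-12 = 8.58e+08
SIL = 10 * log10(8.58e+08) = 89.335 dB


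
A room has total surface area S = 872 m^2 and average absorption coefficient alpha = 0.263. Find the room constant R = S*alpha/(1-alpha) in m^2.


R = 872 * 0.263 / (1 - 0.263) = 311.18 m^2


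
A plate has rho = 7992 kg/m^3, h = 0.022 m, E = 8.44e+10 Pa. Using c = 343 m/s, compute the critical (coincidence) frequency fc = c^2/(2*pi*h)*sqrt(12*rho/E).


12*rho/E = 12*7992/8.44e+10 = 1.1363e-06
sqrt(12*rho/E) = sqrt(1.1363e-06) = 0.00106597
c^2/(2*pi*h) = 343^2/(2*pi*0.022) = 851110
fc = 851110 * 0.00106597 = 907.26 Hz


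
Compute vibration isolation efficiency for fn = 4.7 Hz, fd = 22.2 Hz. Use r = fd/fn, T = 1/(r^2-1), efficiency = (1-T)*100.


r = 22.2 / 4.7 = 4.7234
r^2 - 1 = 4.7234^2 - 1 = 21.3105
T = 1/21.3105 = 0.0469252
Efficiency = (1 - 0.0469252)*100 = 95.307 %


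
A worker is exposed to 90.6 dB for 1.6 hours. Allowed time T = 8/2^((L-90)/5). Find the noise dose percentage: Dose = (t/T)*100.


T_allowed = 8 / 2^((90.6 - 90)/5) = 7.3615 hr
Dose = 1.6 / 7.3615 * 100 = 21.735 %


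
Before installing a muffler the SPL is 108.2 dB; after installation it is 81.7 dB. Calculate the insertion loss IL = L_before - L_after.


Insertion loss = SPL without muffler - SPL with muffler
IL = 108.2 - 81.7 = 26.5 dB


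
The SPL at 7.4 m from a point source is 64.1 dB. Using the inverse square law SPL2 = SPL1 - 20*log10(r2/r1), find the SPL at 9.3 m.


r2/r1 = 9.3/7.4 = 1.25676
Correction = 20*log10(1.25676) = 1.98505 dB
SPL2 = 64.1 - 1.98505 = 62.115 dB


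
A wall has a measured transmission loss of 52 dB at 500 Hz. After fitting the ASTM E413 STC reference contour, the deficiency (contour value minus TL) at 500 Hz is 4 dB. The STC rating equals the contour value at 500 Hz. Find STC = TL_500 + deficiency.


By ASTM E413, STC = value of the fitted reference contour at 500 Hz.
Contour value at 500 Hz = TL_500 + deficiency = 52 + 4 = 56
STC = 56


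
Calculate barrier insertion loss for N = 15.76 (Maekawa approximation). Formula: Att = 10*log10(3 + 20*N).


3 + 20*N = 3 + 20*15.76 = 318.2
Att = 10*log10(318.2) = 25.027 dB


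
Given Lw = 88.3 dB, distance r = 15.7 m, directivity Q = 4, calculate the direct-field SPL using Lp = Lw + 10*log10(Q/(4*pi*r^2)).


4*pi*r^2 = 4*pi*15.7^2 = 3097.48 m^2
Q / (4*pi*r^2) = 4 / 3097.48 = 0.00129137
Lp = 88.3 + 10*log10(0.00129137) = 59.411 dB


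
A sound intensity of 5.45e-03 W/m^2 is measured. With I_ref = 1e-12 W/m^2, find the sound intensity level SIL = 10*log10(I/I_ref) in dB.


I / I_ref = 5.45e-03 / 1e-12 = 5.45e+09
SIL = 10 * log10(5.45e+09) = 97.364 dB


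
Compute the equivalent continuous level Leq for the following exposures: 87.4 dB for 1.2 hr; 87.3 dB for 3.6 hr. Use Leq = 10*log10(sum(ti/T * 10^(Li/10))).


T_total = 1.2 + 3.6 = 4.8 hr
(1.2/4.8) * 10^(87.4/10) = 1.37385e+08
(3.6/4.8) * 10^(87.3/10) = 4.02774e+08
Sum = 1.37385e+08 + 4.02774e+08 = 5.40159e+08
Leq = 10*log10(5.40159e+08) = 87.325 dB


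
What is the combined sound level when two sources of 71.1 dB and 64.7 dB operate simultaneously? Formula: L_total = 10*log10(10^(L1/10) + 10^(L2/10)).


10^(71.1/10) = 1.28825e+07
10^(64.7/10) = 2.95121e+06
Sum = 1.28825e+07 + 2.95121e+06 = 1.58337e+07
L_total = 10*log10(1.58337e+07) = 71.996 dB


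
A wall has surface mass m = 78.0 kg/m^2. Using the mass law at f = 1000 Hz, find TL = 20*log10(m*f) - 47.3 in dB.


m * f = 78.0 * 1000 = 78000
20*log10(78000) = 97.8419 dB
TL = 97.8419 - 47.3 = 50.542 dB
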